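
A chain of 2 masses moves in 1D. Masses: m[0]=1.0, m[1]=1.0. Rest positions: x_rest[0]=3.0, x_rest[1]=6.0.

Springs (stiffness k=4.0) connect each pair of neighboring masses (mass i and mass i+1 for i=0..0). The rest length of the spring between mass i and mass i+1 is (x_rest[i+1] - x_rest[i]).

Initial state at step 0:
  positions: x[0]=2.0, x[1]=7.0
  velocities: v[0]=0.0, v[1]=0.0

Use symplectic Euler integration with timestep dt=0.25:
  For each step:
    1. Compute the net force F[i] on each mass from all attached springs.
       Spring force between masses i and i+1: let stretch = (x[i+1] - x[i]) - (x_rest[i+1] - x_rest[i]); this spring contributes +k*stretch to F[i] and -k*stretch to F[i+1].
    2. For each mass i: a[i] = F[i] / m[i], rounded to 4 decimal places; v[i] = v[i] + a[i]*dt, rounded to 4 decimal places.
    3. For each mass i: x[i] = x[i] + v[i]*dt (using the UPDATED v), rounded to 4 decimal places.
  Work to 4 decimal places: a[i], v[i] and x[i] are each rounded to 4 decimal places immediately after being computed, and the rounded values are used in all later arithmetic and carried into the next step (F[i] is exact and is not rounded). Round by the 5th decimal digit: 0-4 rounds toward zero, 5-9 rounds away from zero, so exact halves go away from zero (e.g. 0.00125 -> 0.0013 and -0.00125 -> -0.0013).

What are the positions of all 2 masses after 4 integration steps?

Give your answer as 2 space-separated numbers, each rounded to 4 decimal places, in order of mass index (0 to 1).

Step 0: x=[2.0000 7.0000] v=[0.0000 0.0000]
Step 1: x=[2.5000 6.5000] v=[2.0000 -2.0000]
Step 2: x=[3.2500 5.7500] v=[3.0000 -3.0000]
Step 3: x=[3.8750 5.1250] v=[2.5000 -2.5000]
Step 4: x=[4.0625 4.9375] v=[0.7500 -0.7500]

Answer: 4.0625 4.9375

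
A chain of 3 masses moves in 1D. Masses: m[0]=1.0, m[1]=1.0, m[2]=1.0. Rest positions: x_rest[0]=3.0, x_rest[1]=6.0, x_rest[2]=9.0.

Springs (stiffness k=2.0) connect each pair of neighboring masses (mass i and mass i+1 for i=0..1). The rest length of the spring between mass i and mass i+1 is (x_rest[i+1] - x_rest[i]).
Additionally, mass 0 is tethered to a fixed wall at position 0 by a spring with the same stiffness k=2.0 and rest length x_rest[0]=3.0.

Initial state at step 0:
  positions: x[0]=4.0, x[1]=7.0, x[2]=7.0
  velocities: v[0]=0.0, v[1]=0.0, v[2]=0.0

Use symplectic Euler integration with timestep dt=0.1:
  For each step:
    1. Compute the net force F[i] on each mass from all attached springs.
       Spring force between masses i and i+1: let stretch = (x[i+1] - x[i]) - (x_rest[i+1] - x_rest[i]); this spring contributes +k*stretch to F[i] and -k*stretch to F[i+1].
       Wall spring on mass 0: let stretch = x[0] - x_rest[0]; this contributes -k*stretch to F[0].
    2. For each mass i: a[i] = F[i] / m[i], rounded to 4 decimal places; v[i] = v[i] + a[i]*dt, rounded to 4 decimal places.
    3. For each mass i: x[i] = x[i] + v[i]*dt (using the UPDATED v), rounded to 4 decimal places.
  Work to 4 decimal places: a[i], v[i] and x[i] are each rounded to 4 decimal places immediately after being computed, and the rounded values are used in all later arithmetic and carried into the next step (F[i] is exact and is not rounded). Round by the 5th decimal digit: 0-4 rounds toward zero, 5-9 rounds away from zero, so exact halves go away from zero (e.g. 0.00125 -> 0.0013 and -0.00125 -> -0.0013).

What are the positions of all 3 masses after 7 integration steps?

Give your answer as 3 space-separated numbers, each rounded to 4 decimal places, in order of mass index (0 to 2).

Step 0: x=[4.0000 7.0000 7.0000] v=[0.0000 0.0000 0.0000]
Step 1: x=[3.9800 6.9400 7.0600] v=[-0.2000 -0.6000 0.6000]
Step 2: x=[3.9396 6.8232 7.1776] v=[-0.4040 -1.1680 1.1760]
Step 3: x=[3.8781 6.6558 7.3481] v=[-0.6152 -1.6738 1.7051]
Step 4: x=[3.7946 6.4467 7.5648] v=[-0.8353 -2.0909 2.1666]
Step 5: x=[3.6882 6.2069 7.8191] v=[-1.0638 -2.3977 2.5430]
Step 6: x=[3.5584 5.9490 8.1012] v=[-1.2977 -2.5790 2.8206]
Step 7: x=[3.4053 5.6863 8.4002] v=[-1.5313 -2.6267 2.9902]

Answer: 3.4053 5.6863 8.4002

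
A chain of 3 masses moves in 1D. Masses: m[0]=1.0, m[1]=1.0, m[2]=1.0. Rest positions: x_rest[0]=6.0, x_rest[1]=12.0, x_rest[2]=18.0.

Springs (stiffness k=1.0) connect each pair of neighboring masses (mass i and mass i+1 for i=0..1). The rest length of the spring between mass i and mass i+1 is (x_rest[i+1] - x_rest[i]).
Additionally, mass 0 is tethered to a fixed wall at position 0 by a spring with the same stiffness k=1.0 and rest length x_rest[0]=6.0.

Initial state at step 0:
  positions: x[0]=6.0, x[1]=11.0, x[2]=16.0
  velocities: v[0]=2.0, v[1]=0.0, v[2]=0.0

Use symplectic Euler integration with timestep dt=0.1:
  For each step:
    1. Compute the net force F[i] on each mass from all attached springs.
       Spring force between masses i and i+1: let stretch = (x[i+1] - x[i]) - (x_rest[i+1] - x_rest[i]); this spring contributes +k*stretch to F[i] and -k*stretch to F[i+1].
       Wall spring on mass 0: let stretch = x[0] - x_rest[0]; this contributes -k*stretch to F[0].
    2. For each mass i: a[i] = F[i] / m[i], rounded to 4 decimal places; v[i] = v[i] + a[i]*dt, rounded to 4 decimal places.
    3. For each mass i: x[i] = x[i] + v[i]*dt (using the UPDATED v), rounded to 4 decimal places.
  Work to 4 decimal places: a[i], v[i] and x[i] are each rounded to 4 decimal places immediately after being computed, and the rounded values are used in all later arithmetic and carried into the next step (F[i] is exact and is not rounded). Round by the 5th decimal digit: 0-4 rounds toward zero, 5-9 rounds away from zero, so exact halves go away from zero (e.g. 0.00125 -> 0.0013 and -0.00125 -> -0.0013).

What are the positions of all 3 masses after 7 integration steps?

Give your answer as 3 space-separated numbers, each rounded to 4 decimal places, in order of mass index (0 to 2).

Step 0: x=[6.0000 11.0000 16.0000] v=[2.0000 0.0000 0.0000]
Step 1: x=[6.1900 11.0000 16.0100] v=[1.9000 0.0000 0.1000]
Step 2: x=[6.3662 11.0020 16.0299] v=[1.7620 0.0200 0.1990]
Step 3: x=[6.5251 11.0079 16.0595] v=[1.5890 0.0592 0.2962]
Step 4: x=[6.6636 11.0195 16.0986] v=[1.3848 0.1161 0.3910]
Step 5: x=[6.7790 11.0383 16.1469] v=[1.1540 0.1884 0.4831]
Step 6: x=[6.8692 11.0656 16.2041] v=[0.9020 0.2733 0.5722]
Step 7: x=[6.9327 11.1024 16.2699] v=[0.6347 0.3675 0.6584]

Answer: 6.9327 11.1024 16.2699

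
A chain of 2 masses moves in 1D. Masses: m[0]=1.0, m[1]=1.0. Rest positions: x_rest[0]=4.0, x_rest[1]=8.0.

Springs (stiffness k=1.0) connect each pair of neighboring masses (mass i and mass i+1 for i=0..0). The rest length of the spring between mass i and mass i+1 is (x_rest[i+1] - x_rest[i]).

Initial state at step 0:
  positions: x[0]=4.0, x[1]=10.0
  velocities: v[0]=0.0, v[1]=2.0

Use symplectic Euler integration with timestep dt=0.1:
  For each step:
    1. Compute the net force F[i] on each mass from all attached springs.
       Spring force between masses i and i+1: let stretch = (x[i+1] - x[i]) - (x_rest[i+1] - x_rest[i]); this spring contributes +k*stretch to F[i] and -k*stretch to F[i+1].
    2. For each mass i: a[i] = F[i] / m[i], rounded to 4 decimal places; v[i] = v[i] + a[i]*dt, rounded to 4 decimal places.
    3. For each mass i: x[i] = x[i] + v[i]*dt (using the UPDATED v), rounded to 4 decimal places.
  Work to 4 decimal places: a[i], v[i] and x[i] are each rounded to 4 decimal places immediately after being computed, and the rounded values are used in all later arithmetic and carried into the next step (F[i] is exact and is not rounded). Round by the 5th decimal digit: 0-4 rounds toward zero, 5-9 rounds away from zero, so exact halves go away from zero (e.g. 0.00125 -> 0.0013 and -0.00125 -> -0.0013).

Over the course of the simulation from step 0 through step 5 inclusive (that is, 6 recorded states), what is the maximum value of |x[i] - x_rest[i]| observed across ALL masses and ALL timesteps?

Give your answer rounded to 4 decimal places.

Answer: 2.6746

Derivation:
Step 0: x=[4.0000 10.0000] v=[0.0000 2.0000]
Step 1: x=[4.0200 10.1800] v=[0.2000 1.8000]
Step 2: x=[4.0616 10.3384] v=[0.4160 1.5840]
Step 3: x=[4.1260 10.4740] v=[0.6437 1.3563]
Step 4: x=[4.2139 10.5862] v=[0.8785 1.1215]
Step 5: x=[4.3255 10.6746] v=[1.1157 0.8843]
Max displacement = 2.6746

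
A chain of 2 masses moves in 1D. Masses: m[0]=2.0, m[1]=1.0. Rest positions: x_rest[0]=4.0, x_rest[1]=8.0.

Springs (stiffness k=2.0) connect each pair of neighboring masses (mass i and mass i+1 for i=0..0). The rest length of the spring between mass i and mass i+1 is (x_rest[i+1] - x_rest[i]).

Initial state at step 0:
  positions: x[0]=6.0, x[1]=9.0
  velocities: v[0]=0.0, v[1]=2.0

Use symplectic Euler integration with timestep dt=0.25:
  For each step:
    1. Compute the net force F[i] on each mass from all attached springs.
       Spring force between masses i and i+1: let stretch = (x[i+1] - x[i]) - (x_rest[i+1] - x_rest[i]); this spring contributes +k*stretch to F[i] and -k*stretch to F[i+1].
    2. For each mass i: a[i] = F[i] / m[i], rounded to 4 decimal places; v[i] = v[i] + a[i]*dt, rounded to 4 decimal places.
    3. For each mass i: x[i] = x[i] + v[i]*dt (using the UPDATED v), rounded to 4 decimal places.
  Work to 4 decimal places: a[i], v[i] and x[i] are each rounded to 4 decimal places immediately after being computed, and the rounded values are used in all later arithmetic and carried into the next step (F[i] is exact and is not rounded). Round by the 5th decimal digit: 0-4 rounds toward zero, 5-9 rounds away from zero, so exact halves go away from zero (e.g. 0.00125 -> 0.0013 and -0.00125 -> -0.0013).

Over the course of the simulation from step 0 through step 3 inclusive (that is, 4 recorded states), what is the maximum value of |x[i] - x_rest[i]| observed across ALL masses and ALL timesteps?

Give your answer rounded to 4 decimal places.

Answer: 2.8990

Derivation:
Step 0: x=[6.0000 9.0000] v=[0.0000 2.0000]
Step 1: x=[5.9375 9.6250] v=[-0.2500 2.5000]
Step 2: x=[5.8555 10.2891] v=[-0.3281 2.6563]
Step 3: x=[5.8006 10.8990] v=[-0.2197 2.4395]
Max displacement = 2.8990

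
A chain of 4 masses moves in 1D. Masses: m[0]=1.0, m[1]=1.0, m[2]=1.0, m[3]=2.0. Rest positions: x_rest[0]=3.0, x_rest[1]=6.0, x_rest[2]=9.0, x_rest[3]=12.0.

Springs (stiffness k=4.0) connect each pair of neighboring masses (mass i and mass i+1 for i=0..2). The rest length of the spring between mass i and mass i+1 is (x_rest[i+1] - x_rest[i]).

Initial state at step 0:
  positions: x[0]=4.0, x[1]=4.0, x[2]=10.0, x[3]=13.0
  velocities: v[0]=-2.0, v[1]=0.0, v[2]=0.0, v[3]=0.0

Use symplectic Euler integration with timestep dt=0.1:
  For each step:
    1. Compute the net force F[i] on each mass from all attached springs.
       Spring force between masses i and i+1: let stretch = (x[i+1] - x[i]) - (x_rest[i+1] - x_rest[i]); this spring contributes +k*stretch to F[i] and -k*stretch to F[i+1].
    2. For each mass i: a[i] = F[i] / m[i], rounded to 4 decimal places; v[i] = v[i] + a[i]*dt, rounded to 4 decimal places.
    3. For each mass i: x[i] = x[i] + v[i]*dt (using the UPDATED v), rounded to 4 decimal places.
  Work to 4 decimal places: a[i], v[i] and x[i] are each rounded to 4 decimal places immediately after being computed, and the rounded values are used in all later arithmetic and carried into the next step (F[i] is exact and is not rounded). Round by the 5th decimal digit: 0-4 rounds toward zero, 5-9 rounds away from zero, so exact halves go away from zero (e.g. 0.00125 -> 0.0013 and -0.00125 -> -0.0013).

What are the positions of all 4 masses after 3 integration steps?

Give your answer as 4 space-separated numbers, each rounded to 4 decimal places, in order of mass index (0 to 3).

Step 0: x=[4.0000 4.0000 10.0000 13.0000] v=[-2.0000 0.0000 0.0000 0.0000]
Step 1: x=[3.6800 4.2400 9.8800 13.0000] v=[-3.2000 2.4000 -1.2000 0.0000]
Step 2: x=[3.2624 4.6832 9.6592 12.9976] v=[-4.1760 4.4320 -2.2080 -0.0240]
Step 3: x=[2.7816 5.2686 9.3729 12.9884] v=[-4.8077 5.8541 -2.8630 -0.0917]

Answer: 2.7816 5.2686 9.3729 12.9884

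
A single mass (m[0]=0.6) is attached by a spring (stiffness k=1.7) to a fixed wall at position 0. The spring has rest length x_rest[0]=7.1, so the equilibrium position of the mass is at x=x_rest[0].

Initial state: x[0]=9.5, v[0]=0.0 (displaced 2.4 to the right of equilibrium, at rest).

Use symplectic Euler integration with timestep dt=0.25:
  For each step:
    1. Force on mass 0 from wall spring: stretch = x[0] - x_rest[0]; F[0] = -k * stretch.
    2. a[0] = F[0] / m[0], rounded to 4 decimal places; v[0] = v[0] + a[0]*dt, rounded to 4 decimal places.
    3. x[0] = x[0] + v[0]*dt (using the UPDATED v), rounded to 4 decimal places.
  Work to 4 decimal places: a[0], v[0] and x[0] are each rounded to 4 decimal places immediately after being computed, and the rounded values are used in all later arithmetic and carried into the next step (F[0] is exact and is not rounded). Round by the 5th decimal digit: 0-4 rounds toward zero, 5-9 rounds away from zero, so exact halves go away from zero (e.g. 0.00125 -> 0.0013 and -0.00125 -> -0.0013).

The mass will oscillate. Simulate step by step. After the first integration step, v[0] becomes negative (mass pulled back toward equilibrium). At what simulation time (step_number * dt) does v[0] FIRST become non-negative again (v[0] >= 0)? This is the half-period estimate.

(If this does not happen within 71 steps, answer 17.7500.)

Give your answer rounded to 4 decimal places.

Step 0: x=[9.5000] v=[0.0000]
Step 1: x=[9.0750] v=[-1.7000]
Step 2: x=[8.3003] v=[-3.0990]
Step 3: x=[7.3130] v=[-3.9492]
Step 4: x=[6.2880] v=[-4.1001]
Step 5: x=[5.4068] v=[-3.5249]
Step 6: x=[4.8254] v=[-2.3256]
Step 7: x=[4.6468] v=[-0.7144]
Step 8: x=[4.9026] v=[1.0233]
First v>=0 after going negative at step 8, time=2.0000

Answer: 2.0000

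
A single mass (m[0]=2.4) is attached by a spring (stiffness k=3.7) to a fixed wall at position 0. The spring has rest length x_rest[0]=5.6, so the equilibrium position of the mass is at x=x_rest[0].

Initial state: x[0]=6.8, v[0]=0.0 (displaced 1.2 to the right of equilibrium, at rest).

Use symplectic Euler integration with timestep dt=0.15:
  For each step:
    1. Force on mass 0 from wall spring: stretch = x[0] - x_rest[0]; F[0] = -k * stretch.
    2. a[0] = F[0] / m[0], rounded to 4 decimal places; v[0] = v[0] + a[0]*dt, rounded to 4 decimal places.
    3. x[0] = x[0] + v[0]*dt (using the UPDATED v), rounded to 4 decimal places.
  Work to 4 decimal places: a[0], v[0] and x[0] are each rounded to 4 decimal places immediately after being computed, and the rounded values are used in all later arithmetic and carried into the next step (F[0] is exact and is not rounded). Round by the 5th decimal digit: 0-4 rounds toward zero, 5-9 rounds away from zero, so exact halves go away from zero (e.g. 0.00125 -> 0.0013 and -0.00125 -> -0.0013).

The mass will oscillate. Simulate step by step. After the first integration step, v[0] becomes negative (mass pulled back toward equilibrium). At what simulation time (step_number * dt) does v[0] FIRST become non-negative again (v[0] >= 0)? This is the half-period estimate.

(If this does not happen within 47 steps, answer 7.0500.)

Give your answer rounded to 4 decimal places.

Answer: 2.5500

Derivation:
Step 0: x=[6.8000] v=[0.0000]
Step 1: x=[6.7584] v=[-0.2775]
Step 2: x=[6.6766] v=[-0.5454]
Step 3: x=[6.5574] v=[-0.7944]
Step 4: x=[6.4050] v=[-1.0158]
Step 5: x=[6.2247] v=[-1.2020]
Step 6: x=[6.0227] v=[-1.3465]
Step 7: x=[5.8061] v=[-1.4443]
Step 8: x=[5.5823] v=[-1.4920]
Step 9: x=[5.3591] v=[-1.4879]
Step 10: x=[5.1443] v=[-1.4322]
Step 11: x=[4.9453] v=[-1.3268]
Step 12: x=[4.7690] v=[-1.1754]
Step 13: x=[4.6215] v=[-0.9832]
Step 14: x=[4.5080] v=[-0.7569]
Step 15: x=[4.4323] v=[-0.5044]
Step 16: x=[4.3971] v=[-0.2344]
Step 17: x=[4.4037] v=[0.0438]
First v>=0 after going negative at step 17, time=2.5500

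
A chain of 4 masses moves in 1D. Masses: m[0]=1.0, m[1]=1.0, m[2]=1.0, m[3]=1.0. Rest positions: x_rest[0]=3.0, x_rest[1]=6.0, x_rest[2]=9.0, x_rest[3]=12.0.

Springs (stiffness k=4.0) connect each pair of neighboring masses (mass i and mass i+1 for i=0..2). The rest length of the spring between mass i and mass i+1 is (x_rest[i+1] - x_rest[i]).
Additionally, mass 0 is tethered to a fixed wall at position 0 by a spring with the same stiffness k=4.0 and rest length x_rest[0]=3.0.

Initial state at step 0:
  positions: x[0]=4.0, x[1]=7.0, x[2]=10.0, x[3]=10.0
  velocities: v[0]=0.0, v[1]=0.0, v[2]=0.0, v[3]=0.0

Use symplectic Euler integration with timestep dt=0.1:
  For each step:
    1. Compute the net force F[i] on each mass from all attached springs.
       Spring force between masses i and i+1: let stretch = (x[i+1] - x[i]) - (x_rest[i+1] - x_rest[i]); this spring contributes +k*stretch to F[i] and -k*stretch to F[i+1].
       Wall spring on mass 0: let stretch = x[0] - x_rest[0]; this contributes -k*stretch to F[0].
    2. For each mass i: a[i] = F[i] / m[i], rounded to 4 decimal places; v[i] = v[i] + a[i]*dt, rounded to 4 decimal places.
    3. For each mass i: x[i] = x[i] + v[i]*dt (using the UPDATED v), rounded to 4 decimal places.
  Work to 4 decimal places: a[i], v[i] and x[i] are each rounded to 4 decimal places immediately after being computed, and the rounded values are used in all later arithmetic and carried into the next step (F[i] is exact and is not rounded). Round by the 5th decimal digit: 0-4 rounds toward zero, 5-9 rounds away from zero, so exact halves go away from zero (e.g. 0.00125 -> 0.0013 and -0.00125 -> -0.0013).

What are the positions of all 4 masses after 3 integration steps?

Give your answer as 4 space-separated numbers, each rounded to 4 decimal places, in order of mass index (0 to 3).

Answer: 3.7755 6.9692 9.3502 10.6730

Derivation:
Step 0: x=[4.0000 7.0000 10.0000 10.0000] v=[0.0000 0.0000 0.0000 0.0000]
Step 1: x=[3.9600 7.0000 9.8800 10.1200] v=[-0.4000 0.0000 -1.2000 1.2000]
Step 2: x=[3.8832 6.9936 9.6544 10.3504] v=[-0.7680 -0.0640 -2.2560 2.3040]
Step 3: x=[3.7755 6.9692 9.3502 10.6730] v=[-1.0771 -0.2438 -3.0419 3.2256]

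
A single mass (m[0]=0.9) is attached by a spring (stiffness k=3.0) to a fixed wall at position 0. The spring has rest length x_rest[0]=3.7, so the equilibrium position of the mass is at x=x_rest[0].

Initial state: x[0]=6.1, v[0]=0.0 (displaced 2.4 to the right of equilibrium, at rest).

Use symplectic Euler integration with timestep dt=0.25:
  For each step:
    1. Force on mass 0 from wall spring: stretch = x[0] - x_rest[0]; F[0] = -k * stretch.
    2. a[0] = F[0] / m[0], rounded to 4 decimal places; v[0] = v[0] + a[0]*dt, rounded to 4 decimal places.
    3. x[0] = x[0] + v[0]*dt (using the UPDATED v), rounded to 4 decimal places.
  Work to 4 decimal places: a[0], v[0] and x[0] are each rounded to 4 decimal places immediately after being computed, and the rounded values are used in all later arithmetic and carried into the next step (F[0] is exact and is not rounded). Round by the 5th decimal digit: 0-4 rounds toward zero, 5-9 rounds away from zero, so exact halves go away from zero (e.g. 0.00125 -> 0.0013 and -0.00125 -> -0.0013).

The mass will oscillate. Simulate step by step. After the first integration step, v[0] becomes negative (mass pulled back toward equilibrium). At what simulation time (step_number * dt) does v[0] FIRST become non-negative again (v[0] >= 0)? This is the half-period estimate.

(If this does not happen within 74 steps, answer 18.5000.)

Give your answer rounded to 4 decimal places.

Answer: 1.7500

Derivation:
Step 0: x=[6.1000] v=[0.0000]
Step 1: x=[5.6000] v=[-2.0000]
Step 2: x=[4.7042] v=[-3.5833]
Step 3: x=[3.5992] v=[-4.4201]
Step 4: x=[2.5152] v=[-4.3361]
Step 5: x=[1.6780] v=[-3.3488]
Step 6: x=[1.2621] v=[-1.6638]
Step 7: x=[1.3541] v=[0.3678]
First v>=0 after going negative at step 7, time=1.7500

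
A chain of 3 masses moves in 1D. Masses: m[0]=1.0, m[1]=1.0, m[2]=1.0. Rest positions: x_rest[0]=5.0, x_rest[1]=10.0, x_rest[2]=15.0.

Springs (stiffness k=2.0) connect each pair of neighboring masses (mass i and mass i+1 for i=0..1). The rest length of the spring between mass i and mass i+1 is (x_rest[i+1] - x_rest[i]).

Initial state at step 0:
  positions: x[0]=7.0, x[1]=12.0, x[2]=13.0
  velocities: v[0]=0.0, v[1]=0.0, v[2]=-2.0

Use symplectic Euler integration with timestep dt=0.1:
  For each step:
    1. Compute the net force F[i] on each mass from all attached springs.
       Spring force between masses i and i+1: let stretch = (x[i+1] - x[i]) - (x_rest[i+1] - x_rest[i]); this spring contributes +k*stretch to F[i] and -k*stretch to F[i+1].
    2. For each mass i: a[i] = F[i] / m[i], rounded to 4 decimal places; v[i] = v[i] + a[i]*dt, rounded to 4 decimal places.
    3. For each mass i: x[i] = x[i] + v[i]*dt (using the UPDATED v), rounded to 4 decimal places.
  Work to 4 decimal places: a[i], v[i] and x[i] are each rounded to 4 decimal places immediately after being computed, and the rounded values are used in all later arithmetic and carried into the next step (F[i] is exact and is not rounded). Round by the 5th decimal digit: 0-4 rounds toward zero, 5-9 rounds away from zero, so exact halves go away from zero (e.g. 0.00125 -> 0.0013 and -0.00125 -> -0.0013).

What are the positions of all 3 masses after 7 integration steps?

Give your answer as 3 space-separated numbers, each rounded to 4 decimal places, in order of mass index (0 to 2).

Step 0: x=[7.0000 12.0000 13.0000] v=[0.0000 0.0000 -2.0000]
Step 1: x=[7.0000 11.9200 12.8800] v=[0.0000 -0.8000 -1.2000]
Step 2: x=[6.9984 11.7608 12.8408] v=[-0.0160 -1.5920 -0.3920]
Step 3: x=[6.9921 11.5280 12.8800] v=[-0.0635 -2.3285 0.3920]
Step 4: x=[6.9765 11.2315 12.9922] v=[-0.1563 -2.9653 1.1216]
Step 5: x=[6.9460 10.8851 13.1692] v=[-0.3053 -3.4642 1.7695]
Step 6: x=[6.8943 10.5056 13.4005] v=[-0.5175 -3.7952 2.3127]
Step 7: x=[6.8148 10.1118 13.6739] v=[-0.7952 -3.9385 2.7337]

Answer: 6.8148 10.1118 13.6739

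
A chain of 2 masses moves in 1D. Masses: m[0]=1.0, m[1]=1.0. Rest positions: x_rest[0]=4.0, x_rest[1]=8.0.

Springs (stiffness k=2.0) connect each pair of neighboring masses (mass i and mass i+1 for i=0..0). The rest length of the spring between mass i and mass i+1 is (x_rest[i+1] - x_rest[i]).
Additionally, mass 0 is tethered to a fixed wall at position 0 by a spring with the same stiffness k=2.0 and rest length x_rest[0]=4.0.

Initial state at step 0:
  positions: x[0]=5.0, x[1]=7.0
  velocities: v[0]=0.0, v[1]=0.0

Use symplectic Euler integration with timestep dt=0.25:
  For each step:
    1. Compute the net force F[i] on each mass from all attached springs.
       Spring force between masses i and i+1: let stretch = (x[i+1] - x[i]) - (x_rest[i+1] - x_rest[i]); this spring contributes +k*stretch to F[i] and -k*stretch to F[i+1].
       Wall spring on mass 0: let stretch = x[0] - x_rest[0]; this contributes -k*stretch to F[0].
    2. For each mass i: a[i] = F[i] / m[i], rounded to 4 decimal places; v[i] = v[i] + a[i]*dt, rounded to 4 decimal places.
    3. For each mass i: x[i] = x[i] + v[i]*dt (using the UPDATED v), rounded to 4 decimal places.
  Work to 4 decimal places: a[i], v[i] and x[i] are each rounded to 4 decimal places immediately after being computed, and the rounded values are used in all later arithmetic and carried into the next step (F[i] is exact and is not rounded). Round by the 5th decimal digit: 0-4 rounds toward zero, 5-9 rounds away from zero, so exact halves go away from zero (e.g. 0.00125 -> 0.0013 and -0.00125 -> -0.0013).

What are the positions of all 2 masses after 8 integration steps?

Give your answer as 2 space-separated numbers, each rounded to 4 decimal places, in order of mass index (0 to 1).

Step 0: x=[5.0000 7.0000] v=[0.0000 0.0000]
Step 1: x=[4.6250 7.2500] v=[-1.5000 1.0000]
Step 2: x=[4.0000 7.6719] v=[-2.5000 1.6875]
Step 3: x=[3.3340 8.1348] v=[-2.6641 1.8516]
Step 4: x=[2.8513 8.4976] v=[-1.9307 1.4512]
Step 5: x=[2.7180 8.6546] v=[-0.5332 0.6281]
Step 6: x=[2.9870 8.5696] v=[1.0761 -0.3402]
Step 7: x=[3.5805 8.2867] v=[2.3739 -1.1315]
Step 8: x=[4.3147 7.9156] v=[2.9368 -1.4846]

Answer: 4.3147 7.9156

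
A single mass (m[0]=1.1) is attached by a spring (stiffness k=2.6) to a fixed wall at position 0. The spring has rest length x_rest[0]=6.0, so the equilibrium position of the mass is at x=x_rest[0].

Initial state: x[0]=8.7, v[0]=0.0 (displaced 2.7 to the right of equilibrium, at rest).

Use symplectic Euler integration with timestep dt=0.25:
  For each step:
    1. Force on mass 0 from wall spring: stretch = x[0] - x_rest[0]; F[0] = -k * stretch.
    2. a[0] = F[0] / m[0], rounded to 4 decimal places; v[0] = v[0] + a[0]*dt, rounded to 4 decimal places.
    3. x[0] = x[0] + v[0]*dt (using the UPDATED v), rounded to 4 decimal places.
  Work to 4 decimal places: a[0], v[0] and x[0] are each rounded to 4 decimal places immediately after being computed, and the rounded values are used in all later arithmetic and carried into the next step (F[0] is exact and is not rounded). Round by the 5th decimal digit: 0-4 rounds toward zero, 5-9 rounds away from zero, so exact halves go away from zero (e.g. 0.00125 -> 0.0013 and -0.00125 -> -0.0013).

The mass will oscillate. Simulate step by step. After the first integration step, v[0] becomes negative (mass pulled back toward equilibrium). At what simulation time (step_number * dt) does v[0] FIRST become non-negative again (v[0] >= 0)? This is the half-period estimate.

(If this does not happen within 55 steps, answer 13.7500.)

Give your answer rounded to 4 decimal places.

Answer: 2.2500

Derivation:
Step 0: x=[8.7000] v=[0.0000]
Step 1: x=[8.3011] v=[-1.5955]
Step 2: x=[7.5623] v=[-2.9553]
Step 3: x=[6.5927] v=[-3.8785]
Step 4: x=[5.5355] v=[-4.2287]
Step 5: x=[4.5470] v=[-3.9542]
Step 6: x=[3.7731] v=[-3.0956]
Step 7: x=[3.3282] v=[-1.7797]
Step 8: x=[3.2780] v=[-0.2009]
Step 9: x=[3.6299] v=[1.4076]
First v>=0 after going negative at step 9, time=2.2500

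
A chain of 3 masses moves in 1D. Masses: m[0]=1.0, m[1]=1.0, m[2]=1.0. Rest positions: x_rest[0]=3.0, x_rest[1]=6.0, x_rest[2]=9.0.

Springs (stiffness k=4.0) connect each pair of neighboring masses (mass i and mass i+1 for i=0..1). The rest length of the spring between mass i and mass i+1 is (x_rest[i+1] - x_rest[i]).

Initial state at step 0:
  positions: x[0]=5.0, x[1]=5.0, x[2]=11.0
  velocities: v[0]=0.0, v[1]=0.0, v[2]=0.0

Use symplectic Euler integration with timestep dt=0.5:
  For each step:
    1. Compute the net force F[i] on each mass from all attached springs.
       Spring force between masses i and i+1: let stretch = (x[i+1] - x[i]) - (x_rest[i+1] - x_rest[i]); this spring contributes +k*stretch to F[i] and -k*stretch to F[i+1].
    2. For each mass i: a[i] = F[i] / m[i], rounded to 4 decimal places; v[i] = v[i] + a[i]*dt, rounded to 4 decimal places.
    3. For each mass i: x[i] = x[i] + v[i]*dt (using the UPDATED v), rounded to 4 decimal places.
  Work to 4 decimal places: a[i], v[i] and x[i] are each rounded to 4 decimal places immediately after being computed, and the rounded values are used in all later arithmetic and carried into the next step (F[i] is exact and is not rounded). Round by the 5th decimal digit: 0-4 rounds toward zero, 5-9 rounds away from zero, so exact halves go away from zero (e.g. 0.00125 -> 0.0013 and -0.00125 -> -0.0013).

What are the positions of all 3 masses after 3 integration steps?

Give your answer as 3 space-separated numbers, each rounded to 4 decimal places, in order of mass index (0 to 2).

Answer: 5.0000 5.0000 11.0000

Derivation:
Step 0: x=[5.0000 5.0000 11.0000] v=[0.0000 0.0000 0.0000]
Step 1: x=[2.0000 11.0000 8.0000] v=[-6.0000 12.0000 -6.0000]
Step 2: x=[5.0000 5.0000 11.0000] v=[6.0000 -12.0000 6.0000]
Step 3: x=[5.0000 5.0000 11.0000] v=[0.0000 0.0000 0.0000]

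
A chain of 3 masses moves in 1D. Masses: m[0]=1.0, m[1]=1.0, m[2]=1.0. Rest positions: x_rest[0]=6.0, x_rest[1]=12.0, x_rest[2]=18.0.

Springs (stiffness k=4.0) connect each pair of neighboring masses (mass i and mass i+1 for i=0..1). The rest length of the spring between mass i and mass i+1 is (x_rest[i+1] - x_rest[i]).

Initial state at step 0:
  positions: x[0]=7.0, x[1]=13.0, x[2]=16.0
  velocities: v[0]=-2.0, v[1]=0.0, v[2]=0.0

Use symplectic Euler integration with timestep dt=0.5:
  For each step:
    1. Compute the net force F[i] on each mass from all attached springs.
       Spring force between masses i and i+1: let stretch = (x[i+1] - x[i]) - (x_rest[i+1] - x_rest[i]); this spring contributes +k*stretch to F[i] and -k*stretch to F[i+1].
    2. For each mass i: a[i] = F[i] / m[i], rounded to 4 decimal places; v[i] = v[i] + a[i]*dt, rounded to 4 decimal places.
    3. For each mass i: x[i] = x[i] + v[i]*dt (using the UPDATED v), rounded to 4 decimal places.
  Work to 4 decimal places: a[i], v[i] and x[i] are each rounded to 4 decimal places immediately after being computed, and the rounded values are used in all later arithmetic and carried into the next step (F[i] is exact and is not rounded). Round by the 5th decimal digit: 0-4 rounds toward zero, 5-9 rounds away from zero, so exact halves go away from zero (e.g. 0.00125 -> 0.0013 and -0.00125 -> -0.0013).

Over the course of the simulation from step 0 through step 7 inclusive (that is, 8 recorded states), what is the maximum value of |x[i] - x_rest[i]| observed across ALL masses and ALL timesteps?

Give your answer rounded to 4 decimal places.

Step 0: x=[7.0000 13.0000 16.0000] v=[-2.0000 0.0000 0.0000]
Step 1: x=[6.0000 10.0000 19.0000] v=[-2.0000 -6.0000 6.0000]
Step 2: x=[3.0000 12.0000 19.0000] v=[-6.0000 4.0000 0.0000]
Step 3: x=[3.0000 12.0000 18.0000] v=[0.0000 0.0000 -2.0000]
Step 4: x=[6.0000 9.0000 17.0000] v=[6.0000 -6.0000 -2.0000]
Step 5: x=[6.0000 11.0000 14.0000] v=[0.0000 4.0000 -6.0000]
Step 6: x=[5.0000 11.0000 14.0000] v=[-2.0000 0.0000 0.0000]
Step 7: x=[4.0000 8.0000 17.0000] v=[-2.0000 -6.0000 6.0000]
Max displacement = 4.0000

Answer: 4.0000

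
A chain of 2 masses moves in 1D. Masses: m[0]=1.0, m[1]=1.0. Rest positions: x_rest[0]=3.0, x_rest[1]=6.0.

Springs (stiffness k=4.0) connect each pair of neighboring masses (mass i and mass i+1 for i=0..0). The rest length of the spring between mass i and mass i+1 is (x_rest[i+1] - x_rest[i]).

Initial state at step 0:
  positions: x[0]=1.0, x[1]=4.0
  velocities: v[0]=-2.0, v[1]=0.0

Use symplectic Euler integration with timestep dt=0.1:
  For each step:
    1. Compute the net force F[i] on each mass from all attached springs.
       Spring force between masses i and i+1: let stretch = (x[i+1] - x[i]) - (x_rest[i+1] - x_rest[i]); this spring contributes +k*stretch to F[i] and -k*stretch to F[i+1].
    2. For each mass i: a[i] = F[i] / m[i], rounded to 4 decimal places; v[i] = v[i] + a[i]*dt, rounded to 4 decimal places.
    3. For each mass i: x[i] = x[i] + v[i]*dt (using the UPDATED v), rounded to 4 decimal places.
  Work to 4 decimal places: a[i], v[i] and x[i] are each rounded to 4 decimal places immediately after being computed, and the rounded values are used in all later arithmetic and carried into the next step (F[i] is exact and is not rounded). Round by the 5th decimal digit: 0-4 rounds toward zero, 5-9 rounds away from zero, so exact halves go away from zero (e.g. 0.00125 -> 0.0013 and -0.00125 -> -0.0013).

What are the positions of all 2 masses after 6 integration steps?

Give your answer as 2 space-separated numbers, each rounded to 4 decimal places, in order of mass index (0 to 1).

Step 0: x=[1.0000 4.0000] v=[-2.0000 0.0000]
Step 1: x=[0.8000 4.0000] v=[-2.0000 0.0000]
Step 2: x=[0.6080 3.9920] v=[-1.9200 -0.0800]
Step 3: x=[0.4314 3.9686] v=[-1.7664 -0.2336]
Step 4: x=[0.2763 3.9238] v=[-1.5515 -0.4485]
Step 5: x=[0.1471 3.8531] v=[-1.2925 -0.7075]
Step 6: x=[0.0461 3.7541] v=[-1.0101 -0.9899]

Answer: 0.0461 3.7541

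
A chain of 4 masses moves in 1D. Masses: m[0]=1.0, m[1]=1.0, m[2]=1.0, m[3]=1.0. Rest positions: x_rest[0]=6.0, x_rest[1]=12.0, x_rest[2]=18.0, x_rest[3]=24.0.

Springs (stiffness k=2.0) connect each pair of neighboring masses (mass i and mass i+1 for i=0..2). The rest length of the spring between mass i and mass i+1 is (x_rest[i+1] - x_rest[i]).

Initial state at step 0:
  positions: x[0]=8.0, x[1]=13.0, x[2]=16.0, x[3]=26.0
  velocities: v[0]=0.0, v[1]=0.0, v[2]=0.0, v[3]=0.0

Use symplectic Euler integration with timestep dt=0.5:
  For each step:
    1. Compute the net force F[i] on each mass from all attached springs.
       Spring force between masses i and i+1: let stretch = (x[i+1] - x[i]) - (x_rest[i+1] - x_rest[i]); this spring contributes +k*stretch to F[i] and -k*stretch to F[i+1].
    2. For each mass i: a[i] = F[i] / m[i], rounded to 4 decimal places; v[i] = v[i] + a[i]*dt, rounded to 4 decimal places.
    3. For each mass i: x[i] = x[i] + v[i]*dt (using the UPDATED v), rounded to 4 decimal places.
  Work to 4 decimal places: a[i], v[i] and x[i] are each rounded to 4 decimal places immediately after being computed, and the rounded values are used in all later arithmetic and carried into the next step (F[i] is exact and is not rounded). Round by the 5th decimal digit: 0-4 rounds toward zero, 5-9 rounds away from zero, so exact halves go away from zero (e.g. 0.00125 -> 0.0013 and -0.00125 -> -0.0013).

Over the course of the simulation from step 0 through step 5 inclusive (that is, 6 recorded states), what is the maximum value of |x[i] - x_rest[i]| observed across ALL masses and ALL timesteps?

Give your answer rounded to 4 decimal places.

Answer: 3.5000

Derivation:
Step 0: x=[8.0000 13.0000 16.0000 26.0000] v=[0.0000 0.0000 0.0000 0.0000]
Step 1: x=[7.5000 12.0000 19.5000 24.0000] v=[-1.0000 -2.0000 7.0000 -4.0000]
Step 2: x=[6.2500 12.5000 21.5000 22.7500] v=[-2.5000 1.0000 4.0000 -2.5000]
Step 3: x=[5.1250 14.3750 19.6250 23.8750] v=[-2.2500 3.7500 -3.7500 2.2500]
Step 4: x=[5.6250 14.2500 17.2500 25.8750] v=[1.0000 -0.2500 -4.7500 4.0000]
Step 5: x=[7.4375 11.3125 17.6875 26.5625] v=[3.6250 -5.8750 0.8750 1.3750]
Max displacement = 3.5000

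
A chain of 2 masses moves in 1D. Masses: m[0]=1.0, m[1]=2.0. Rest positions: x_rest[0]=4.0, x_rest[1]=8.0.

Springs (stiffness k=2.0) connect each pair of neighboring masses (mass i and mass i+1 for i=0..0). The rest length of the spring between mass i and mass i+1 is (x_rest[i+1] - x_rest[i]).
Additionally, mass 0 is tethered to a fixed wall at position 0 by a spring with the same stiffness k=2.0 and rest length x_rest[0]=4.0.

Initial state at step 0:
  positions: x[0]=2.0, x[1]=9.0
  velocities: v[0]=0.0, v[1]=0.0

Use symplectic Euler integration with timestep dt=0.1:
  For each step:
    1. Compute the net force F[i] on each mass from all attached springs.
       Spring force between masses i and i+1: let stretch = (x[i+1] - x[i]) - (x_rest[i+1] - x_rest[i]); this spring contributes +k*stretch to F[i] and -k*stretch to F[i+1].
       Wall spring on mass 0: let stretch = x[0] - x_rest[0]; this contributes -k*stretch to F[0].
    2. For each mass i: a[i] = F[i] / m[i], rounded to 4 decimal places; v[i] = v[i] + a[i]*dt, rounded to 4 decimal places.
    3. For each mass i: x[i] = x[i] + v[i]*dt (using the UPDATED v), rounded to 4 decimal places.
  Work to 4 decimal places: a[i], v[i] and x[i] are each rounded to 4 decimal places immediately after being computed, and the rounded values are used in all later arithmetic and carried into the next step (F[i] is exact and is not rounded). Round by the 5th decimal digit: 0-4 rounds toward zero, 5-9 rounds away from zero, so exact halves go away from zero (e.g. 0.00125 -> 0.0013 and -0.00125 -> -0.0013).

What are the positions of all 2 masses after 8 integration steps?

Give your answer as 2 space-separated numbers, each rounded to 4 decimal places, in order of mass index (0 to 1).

Step 0: x=[2.0000 9.0000] v=[0.0000 0.0000]
Step 1: x=[2.1000 8.9700] v=[1.0000 -0.3000]
Step 2: x=[2.2954 8.9113] v=[1.9540 -0.5870]
Step 3: x=[2.5772 8.8264] v=[2.8181 -0.8486]
Step 4: x=[2.9325 8.7191] v=[3.5525 -1.0735]
Step 5: x=[3.3448 8.5939] v=[4.1233 -1.2522]
Step 6: x=[3.7952 8.4562] v=[4.5042 -1.3771]
Step 7: x=[4.2629 8.3119] v=[4.6774 -1.4432]
Step 8: x=[4.7264 8.1671] v=[4.6346 -1.4481]

Answer: 4.7264 8.1671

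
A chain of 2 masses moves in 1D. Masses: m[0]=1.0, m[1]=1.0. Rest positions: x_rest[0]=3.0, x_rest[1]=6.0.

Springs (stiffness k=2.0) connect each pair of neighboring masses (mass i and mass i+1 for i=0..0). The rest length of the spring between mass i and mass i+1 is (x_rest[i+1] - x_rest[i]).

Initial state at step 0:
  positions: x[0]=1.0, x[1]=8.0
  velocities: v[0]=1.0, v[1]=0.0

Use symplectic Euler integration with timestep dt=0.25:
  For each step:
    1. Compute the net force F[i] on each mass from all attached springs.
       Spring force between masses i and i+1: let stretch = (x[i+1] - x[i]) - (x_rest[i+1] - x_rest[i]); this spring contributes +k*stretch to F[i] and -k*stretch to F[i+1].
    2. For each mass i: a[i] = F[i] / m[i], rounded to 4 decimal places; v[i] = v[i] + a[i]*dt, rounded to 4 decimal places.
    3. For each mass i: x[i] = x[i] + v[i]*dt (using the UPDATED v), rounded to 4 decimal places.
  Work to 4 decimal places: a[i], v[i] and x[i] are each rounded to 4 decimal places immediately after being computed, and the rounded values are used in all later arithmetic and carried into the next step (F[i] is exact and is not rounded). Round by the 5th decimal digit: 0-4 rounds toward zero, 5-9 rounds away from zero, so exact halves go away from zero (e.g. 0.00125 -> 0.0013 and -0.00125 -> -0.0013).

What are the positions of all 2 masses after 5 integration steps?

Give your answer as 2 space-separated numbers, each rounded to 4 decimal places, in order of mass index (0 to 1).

Step 0: x=[1.0000 8.0000] v=[1.0000 0.0000]
Step 1: x=[1.7500 7.5000] v=[3.0000 -2.0000]
Step 2: x=[2.8438 6.6563] v=[4.3750 -3.3750]
Step 3: x=[4.0391 5.7110] v=[4.7813 -3.7813]
Step 4: x=[5.0684 4.9317] v=[4.1173 -3.1173]
Step 5: x=[5.7057 4.5445] v=[2.5490 -1.5490]

Answer: 5.7057 4.5445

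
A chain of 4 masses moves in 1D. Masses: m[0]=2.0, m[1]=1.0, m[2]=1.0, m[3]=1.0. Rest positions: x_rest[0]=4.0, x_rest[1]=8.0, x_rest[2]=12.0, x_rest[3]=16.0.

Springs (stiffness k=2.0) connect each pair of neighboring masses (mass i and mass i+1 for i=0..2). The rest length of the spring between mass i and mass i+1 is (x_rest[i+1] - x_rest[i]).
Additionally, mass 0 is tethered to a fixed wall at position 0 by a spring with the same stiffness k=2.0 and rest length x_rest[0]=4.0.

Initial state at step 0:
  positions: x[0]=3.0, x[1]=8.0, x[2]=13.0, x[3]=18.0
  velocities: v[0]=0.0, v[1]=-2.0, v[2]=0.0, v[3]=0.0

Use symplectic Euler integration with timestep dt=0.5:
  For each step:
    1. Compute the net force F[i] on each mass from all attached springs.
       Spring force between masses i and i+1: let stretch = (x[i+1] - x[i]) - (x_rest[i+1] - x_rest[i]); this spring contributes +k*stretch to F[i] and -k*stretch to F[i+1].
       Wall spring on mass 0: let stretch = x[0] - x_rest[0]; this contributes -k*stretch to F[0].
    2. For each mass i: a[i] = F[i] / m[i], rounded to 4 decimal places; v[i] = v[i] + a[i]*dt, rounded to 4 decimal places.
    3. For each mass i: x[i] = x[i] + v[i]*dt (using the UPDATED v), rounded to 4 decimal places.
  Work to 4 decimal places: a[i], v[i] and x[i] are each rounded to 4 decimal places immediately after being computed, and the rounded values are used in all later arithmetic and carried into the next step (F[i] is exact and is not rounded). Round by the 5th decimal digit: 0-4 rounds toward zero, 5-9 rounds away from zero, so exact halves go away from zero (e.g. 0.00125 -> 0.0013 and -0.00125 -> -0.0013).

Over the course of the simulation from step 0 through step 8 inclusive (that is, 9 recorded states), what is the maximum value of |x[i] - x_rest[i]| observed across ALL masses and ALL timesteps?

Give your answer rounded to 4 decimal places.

Answer: 2.4687

Derivation:
Step 0: x=[3.0000 8.0000 13.0000 18.0000] v=[0.0000 -2.0000 0.0000 0.0000]
Step 1: x=[3.5000 7.0000 13.0000 17.5000] v=[1.0000 -2.0000 0.0000 -1.0000]
Step 2: x=[4.0000 7.2500 12.2500 16.7500] v=[1.0000 0.5000 -1.5000 -1.5000]
Step 3: x=[4.3125 8.3750 11.2500 15.7500] v=[0.6250 2.2500 -2.0000 -2.0000]
Step 4: x=[4.5625 8.9063 11.0625 14.5000] v=[0.5000 1.0625 -0.3750 -2.5000]
Step 5: x=[4.7579 8.3438 11.5157 13.5313] v=[0.3907 -1.1251 0.9063 -1.9375]
Step 6: x=[4.6603 7.5743 11.3907 13.5548] v=[-0.1953 -1.5391 -0.2500 0.0469]
Step 7: x=[4.1261 7.2560 10.4396 14.4962] v=[-1.0685 -0.6367 -1.9023 1.8828]
Step 8: x=[3.3428 6.9645 9.9250 15.4093] v=[-1.5666 -0.5830 -1.0293 1.8262]
Max displacement = 2.4687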